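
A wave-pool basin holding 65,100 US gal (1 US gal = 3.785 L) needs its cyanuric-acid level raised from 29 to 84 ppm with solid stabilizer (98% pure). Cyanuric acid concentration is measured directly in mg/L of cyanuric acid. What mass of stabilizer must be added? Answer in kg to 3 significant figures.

13.8 kg

Volume: 65,100 US gal × 3.785 L/gal = 246,404 L.
CYA to add: (84 − 29) = 55 mg/L × 246,404 L = 13,550 g cyanuric acid.
At 98% purity: 13,550 / 0.98 = 13,830 g product.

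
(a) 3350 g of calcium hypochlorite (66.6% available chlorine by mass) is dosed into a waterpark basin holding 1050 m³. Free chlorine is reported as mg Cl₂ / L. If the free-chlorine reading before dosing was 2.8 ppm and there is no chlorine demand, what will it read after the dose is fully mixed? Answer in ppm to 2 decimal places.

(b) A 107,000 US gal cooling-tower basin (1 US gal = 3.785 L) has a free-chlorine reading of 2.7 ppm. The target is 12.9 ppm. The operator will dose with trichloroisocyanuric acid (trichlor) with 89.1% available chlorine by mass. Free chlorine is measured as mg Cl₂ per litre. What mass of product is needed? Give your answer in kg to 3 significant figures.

(a) 4.92 ppm; (b) 4.64 kg

(a) Volume: 1050 m³ = 1,050,000 L.
(a) Available chlorine delivered: 3350 g × 0.666 = 2231 g as Cl₂.
(a) Concentration rise: 2231 g / 1,050,000 L = 2.125 mg/L = 2.12 ppm.
(a) Final FC: 2.8 + 2.12 = 4.92 ppm.

(b) Volume: 107,000 US gal × 3.785 L/gal = 404,995 L.
(b) Chlorine deficit: 12.9 − 2.7 = 10.2 ppm = 10.2 mg/L as Cl₂.
(b) Cl₂ equivalent needed: 10.2 mg/L × 404,995 L = 4,131,000 mg = 4131 g.
(b) Product at 89.1% available chlorine: 4131 / 0.891 = 4636 g.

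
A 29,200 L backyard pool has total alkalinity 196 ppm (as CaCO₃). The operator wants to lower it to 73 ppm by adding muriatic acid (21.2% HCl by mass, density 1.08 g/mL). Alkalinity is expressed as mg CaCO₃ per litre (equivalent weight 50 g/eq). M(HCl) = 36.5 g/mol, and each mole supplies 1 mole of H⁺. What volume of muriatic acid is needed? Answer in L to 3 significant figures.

11.5 L

Alkalinity to neutralize: (196 − 73) = 123 mg/L as CaCO₃ × 29,200 L = 3592 g as CaCO₃.
Equivalents of H⁺ required: 3592 ÷ 50 g/eq = 71.83 eq = 71.83 mol HCl.
Mass of HCl: 71.83 × 36.5 = 2622 g.
Mass of 21.2% solution: 2622 / 0.212 = 12,370 g.
Volume: 12,370 g ÷ 1.08 g/mL = 11,450 mL.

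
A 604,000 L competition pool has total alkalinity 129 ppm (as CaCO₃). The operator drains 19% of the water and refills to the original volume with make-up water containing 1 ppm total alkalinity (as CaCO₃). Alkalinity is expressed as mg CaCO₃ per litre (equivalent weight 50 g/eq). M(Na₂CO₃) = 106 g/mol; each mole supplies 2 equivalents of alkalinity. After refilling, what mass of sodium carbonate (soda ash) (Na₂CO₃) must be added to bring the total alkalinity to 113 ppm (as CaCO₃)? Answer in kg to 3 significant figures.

5.33 kg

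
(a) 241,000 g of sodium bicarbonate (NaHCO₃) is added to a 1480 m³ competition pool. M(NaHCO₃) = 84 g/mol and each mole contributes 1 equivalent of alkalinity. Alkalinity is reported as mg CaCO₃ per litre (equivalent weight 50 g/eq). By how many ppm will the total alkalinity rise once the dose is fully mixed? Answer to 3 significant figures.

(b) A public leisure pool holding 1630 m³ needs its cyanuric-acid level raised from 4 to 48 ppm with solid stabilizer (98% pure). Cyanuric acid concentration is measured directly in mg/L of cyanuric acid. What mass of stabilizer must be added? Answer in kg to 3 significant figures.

(a) 96.9 ppm; (b) 73.2 kg

(a) Volume: 1480 m³ = 1,480,000 L.
(a) Moles of NaHCO₃: 241,000 g ÷ 84 g/mol = 2869 mol → 2869 eq of alkalinity.
(a) As CaCO₃: 2869 eq × 50 g/eq = 143,500 g.
(a) Rise: 143,500 g / 1,480,000 L × 1000 = 96.93 mg/L.

(b) Volume: 1630 m³ = 1,630,000 L.
(b) CYA to add: (48 − 4) = 44 mg/L × 1,630,000 L = 71,720 g cyanuric acid.
(b) At 98% purity: 71,720 / 0.98 = 73,180 g product.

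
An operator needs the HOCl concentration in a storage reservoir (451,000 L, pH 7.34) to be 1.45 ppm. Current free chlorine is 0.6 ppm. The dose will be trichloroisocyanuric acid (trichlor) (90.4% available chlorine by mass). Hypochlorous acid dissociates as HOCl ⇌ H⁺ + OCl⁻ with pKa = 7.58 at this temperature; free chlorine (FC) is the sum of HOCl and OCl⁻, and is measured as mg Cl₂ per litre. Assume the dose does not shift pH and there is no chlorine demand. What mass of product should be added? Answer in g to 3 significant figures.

[OCl⁻]/[HOCl] = 10^(pH − pKa) = 10^(7.34 − 7.58) = 0.5754; fraction as HOCl = 1/(1 + 0.5754) = 0.6347.
Free chlorine required for 1.45 ppm HOCl: 1.45 / 0.6347 = 2.284 ppm.
FC to add: 2.284 − 0.6 = 1.684 mg/L as Cl₂.
Cl₂ equivalent: 1.684 mg/L × 451,000 L = 759.7 g.
Product at 90.4% available Cl: 759.7 / 0.904 = 840.3 g.

840 g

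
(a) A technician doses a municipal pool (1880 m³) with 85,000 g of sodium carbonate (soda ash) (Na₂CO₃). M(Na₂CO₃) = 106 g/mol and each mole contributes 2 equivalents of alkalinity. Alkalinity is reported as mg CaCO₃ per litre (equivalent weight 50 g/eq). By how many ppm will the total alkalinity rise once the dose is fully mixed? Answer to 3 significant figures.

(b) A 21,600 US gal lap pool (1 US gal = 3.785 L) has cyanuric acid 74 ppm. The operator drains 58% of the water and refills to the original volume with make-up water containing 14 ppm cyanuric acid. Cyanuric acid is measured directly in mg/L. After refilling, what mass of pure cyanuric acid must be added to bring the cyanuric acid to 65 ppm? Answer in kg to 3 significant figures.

(a) 42.7 ppm; (b) 2.11 kg

(a) Volume: 1880 m³ = 1,880,000 L.
(a) Moles of Na₂CO₃: 85,000 g ÷ 106 g/mol = 801.9 mol → 1604 eq of alkalinity.
(a) As CaCO₃: 1604 eq × 50 g/eq = 80,190 g.
(a) Rise: 80,190 g / 1,880,000 L × 1000 = 42.65 mg/L.

(b) Volume: 21,600 US gal × 3.785 L/gal = 81,756 L.
(b) After draining 58% and refilling: 74 × 0.42 + 14 × 0.58 = 39.2 ppm.
(b) Deficit to target: 65 − 39.2 = 25.8 mg/L.
(b) Mass: 25.8 mg/L × 81,756 L = 2109 g cyanuric acid.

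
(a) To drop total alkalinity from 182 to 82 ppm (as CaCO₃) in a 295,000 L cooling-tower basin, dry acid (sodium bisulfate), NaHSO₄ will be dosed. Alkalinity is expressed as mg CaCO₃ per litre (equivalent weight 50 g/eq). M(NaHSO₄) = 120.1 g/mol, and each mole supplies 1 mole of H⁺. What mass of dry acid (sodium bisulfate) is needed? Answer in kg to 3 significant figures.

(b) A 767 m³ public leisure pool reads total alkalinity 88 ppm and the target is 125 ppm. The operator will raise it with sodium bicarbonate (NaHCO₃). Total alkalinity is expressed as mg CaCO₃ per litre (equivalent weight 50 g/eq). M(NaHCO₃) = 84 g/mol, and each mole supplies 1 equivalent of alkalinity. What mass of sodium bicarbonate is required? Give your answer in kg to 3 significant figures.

(a) Alkalinity to neutralize: (182 − 82) = 100 mg/L as CaCO₃ × 295,000 L = 29,500 g as CaCO₃.
(a) Equivalents of H⁺ required: 29,500 ÷ 50 g/eq = 590 eq = 590 mol NaHSO₄.
(a) Mass of NaHSO₄: 590 × 120.1 = 70,860 g.

(b) Volume: 767 m³ = 767,000 L.
(b) Alkalinity to add: (125 − 88) = 37 mg/L as CaCO₃ × 767,000 L = 28,380 g as CaCO₃.
(b) Equivalents: 28,380 g ÷ 50 g/eq = 567.6 eq.
(b) NaHCO₃ supplies 1 eq per mole → 567.6 mol.
(b) Mass: 567.6 mol × 84 g/mol = 47,680 g.

(a) 70.9 kg; (b) 47.7 kg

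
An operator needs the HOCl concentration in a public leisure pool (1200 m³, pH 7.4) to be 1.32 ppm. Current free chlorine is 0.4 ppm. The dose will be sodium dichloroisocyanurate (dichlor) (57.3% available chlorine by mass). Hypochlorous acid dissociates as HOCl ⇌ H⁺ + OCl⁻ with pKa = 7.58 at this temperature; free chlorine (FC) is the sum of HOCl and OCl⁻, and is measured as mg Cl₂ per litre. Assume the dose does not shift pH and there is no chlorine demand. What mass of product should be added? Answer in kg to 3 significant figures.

3.75 kg

Volume: 1200 m³ = 1,200,000 L.
[OCl⁻]/[HOCl] = 10^(pH − pKa) = 10^(7.4 − 7.58) = 0.6607; fraction as HOCl = 1/(1 + 0.6607) = 0.6022.
Free chlorine required for 1.32 ppm HOCl: 1.32 / 0.6022 = 2.192 ppm.
FC to add: 2.192 − 0.4 = 1.792 mg/L as Cl₂.
Cl₂ equivalent: 1.792 mg/L × 1,200,000 L = 2151 g.
Product at 57.3% available Cl: 2151 / 0.573 = 3753 g.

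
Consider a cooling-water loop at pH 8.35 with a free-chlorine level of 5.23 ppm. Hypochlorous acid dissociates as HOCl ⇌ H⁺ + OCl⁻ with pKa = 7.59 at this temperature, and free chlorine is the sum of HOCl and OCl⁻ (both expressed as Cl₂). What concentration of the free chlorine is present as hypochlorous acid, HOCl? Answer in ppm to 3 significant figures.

0.774 ppm

[OCl⁻]/[HOCl] = 10^(pH − pKa) = 10^(8.35 − 7.59) = 10^0.76 = 5.754.
Fraction as HOCl = 1 / (1 + 5.754) = 0.1481.
HOCl = 0.1481 × 5.23 ppm = 0.7743 ppm.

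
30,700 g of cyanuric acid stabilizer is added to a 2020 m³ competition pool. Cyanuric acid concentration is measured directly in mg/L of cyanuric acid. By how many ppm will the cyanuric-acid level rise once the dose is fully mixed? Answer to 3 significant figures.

15.2 ppm

Volume: 2020 m³ = 2,020,000 L.
Rise: 30,700 g / 2,020,000 L × 1000 = 15.2 mg/L.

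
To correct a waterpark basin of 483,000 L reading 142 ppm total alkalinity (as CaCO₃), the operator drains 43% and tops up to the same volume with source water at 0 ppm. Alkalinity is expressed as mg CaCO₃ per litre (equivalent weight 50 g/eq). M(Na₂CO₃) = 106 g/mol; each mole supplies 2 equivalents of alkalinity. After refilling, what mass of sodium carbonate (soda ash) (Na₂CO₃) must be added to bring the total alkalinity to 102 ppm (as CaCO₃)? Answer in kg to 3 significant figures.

After draining 43% and refilling: 142 × 0.57 + 0 × 0.43 = 80.94 ppm.
Deficit to target: 102 − 80.94 = 21.06 mg/L.
As CaCO₃: 21.06 mg/L × 483,000 L = 10,170 g; ÷ 50 g/eq ÷ 2 = 101.7 mol Na₂CO₃.
Mass: 101.7 × 106 = 10,780 g.

10.8 kg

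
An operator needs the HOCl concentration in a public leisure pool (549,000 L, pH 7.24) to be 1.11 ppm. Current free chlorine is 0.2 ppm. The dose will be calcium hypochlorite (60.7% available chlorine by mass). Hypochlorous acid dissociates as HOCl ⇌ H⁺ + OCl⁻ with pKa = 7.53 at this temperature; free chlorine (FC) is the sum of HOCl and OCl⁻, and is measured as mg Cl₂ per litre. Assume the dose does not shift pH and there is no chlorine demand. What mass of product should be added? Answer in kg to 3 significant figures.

1.34 kg

[OCl⁻]/[HOCl] = 10^(pH − pKa) = 10^(7.24 − 7.53) = 0.5129; fraction as HOCl = 1/(1 + 0.5129) = 0.661.
Free chlorine required for 1.11 ppm HOCl: 1.11 / 0.661 = 1.679 ppm.
FC to add: 1.679 − 0.2 = 1.479 mg/L as Cl₂.
Cl₂ equivalent: 1.479 mg/L × 549,000 L = 812.1 g.
Product at 60.7% available Cl: 812.1 / 0.607 = 1338 g.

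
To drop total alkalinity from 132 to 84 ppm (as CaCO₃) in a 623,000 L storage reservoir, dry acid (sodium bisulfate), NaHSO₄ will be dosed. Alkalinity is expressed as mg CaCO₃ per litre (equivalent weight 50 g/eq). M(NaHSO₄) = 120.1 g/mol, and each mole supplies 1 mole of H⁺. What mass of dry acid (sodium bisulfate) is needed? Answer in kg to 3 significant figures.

Alkalinity to neutralize: (132 − 84) = 48 mg/L as CaCO₃ × 623,000 L = 29,900 g as CaCO₃.
Equivalents of H⁺ required: 29,900 ÷ 50 g/eq = 598.1 eq = 598.1 mol NaHSO₄.
Mass of NaHSO₄: 598.1 × 120.1 = 71,830 g.

71.8 kg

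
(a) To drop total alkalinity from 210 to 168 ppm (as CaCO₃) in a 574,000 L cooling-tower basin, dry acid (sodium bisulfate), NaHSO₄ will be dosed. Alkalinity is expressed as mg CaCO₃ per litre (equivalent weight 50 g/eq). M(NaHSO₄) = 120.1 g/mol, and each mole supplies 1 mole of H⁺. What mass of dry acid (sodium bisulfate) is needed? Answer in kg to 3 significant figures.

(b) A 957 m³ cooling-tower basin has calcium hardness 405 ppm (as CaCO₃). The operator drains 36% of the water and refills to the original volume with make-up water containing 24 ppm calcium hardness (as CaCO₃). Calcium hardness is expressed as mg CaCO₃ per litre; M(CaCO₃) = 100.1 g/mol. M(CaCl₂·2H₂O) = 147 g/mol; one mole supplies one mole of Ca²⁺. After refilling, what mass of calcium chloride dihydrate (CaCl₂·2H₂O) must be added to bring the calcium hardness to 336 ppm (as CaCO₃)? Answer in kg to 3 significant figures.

(a) 57.9 kg; (b) 95.8 kg

(a) Alkalinity to neutralize: (210 − 168) = 42 mg/L as CaCO₃ × 574,000 L = 24,110 g as CaCO₃.
(a) Equivalents of H⁺ required: 24,110 ÷ 50 g/eq = 482.2 eq = 482.2 mol NaHSO₄.
(a) Mass of NaHSO₄: 482.2 × 120.1 = 57,910 g.

(b) Volume: 957 m³ = 957,000 L.
(b) After draining 36% and refilling: 405 × 0.64 + 24 × 0.36 = 267.84 ppm.
(b) Deficit to target: 336 − 267.84 = 68.16 mg/L.
(b) As CaCO₃: 68.16 mg/L × 957,000 L = 65,230 g; ÷ 100.1 = 651.6 mol Ca²⁺.
(b) Mass: 651.6 × 147 = 95,790 g.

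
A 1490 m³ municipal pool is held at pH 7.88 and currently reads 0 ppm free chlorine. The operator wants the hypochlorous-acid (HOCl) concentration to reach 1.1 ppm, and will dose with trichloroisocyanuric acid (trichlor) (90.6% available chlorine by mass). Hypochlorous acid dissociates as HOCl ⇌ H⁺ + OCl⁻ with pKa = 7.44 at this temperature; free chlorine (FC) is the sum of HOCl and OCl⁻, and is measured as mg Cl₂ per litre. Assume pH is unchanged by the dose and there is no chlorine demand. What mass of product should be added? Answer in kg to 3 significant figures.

Volume: 1490 m³ = 1,490,000 L.
[OCl⁻]/[HOCl] = 10^(pH − pKa) = 10^(7.88 − 7.44) = 2.754; fraction as HOCl = 1/(1 + 2.754) = 0.2664.
Free chlorine required for 1.1 ppm HOCl: 1.1 / 0.2664 = 4.13 ppm.
FC to add: 4.13 − 0 = 4.13 mg/L as Cl₂.
Cl₂ equivalent: 4.13 mg/L × 1,490,000 L = 6153 g.
Product at 90.6% available Cl: 6153 / 0.906 = 6792 g.

6.79 kg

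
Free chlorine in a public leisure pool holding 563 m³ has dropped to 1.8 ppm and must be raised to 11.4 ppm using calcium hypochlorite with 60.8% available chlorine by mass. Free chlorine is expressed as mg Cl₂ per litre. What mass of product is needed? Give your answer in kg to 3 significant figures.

8.89 kg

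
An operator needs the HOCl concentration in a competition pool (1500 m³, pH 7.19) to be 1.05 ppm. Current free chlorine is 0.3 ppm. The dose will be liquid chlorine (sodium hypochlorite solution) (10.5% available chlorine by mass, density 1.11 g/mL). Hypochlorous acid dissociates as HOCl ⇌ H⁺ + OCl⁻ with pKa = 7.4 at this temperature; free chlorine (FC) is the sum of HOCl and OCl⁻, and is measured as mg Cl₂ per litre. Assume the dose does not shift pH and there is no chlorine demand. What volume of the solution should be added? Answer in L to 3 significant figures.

18.0 L

Volume: 1500 m³ = 1,500,000 L.
[OCl⁻]/[HOCl] = 10^(pH − pKa) = 10^(7.19 − 7.4) = 0.6166; fraction as HOCl = 1/(1 + 0.6166) = 0.6186.
Free chlorine required for 1.05 ppm HOCl: 1.05 / 0.6186 = 1.697 ppm.
FC to add: 1.697 − 0.3 = 1.397 mg/L as Cl₂.
Cl₂ equivalent: 1.397 mg/L × 1,500,000 L = 2096 g.
Product at 10.5% available Cl: 2096 / 0.105 = 19,960 g.
Volume: 19,960 g ÷ 1.11 g/mL = 17,980 mL.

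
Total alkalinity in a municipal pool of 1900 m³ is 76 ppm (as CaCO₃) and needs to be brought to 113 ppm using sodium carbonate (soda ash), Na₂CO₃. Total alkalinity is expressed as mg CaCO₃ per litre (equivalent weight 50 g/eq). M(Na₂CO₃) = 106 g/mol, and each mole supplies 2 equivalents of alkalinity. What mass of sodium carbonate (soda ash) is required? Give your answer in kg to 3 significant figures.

74.5 kg

Volume: 1900 m³ = 1,900,000 L.
Alkalinity to add: (113 − 76) = 37 mg/L as CaCO₃ × 1,900,000 L = 70,300 g as CaCO₃.
Equivalents: 70,300 g ÷ 50 g/eq = 1406 eq.
Each mole of Na₂CO₃ supplies 2 eq, so 1406 / 2 = 703 mol.
Mass: 703 mol × 106 g/mol = 74,520 g.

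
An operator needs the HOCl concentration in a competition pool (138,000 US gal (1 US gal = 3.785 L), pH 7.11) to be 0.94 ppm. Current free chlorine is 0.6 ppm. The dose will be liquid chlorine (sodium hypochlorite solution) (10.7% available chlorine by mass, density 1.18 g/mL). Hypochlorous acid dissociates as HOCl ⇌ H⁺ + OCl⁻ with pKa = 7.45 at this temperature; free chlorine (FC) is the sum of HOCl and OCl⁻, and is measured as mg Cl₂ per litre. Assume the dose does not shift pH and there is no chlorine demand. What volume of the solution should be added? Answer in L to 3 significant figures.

Volume: 138,000 US gal × 3.785 L/gal = 522,330 L.
[OCl⁻]/[HOCl] = 10^(pH − pKa) = 10^(7.11 − 7.45) = 0.4571; fraction as HOCl = 1/(1 + 0.4571) = 0.6863.
Free chlorine required for 0.94 ppm HOCl: 0.94 / 0.6863 = 1.37 ppm.
FC to add: 1.37 − 0.6 = 0.7697 mg/L as Cl₂.
Cl₂ equivalent: 0.7697 mg/L × 522,330 L = 402 g.
Product at 10.7% available Cl: 402 / 0.107 = 3757 g.
Volume: 3757 g ÷ 1.18 g/mL = 3184 mL.

3.18 L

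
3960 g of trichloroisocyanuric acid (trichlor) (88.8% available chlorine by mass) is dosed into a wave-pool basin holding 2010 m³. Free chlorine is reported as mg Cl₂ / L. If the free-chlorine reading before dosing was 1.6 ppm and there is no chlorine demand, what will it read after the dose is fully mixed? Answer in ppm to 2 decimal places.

3.35 ppm

Volume: 2010 m³ = 2,010,000 L.
Available chlorine delivered: 3960 g × 0.888 = 3516 g as Cl₂.
Concentration rise: 3516 g / 2,010,000 L = 1.749 mg/L = 1.75 ppm.
Final FC: 1.6 + 1.75 = 3.35 ppm.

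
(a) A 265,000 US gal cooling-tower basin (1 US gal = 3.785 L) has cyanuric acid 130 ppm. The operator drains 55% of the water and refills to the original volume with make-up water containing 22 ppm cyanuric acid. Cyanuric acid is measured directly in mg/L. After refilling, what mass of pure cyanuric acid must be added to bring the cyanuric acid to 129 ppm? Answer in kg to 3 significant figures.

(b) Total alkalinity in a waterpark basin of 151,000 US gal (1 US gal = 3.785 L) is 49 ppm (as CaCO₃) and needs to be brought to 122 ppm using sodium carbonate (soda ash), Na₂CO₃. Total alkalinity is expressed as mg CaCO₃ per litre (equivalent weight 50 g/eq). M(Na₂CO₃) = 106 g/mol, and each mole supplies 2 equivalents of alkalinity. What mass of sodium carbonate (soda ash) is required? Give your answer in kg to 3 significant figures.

(a) Volume: 265,000 US gal × 3.785 L/gal = 1,003,025 L.
(a) After draining 55% and refilling: 130 × 0.45 + 22 × 0.55 = 70.6 ppm.
(a) Deficit to target: 129 − 70.6 = 58.4 mg/L.
(a) Mass: 58.4 mg/L × 1,003,025 L = 58,580 g cyanuric acid.

(b) Volume: 151,000 US gal × 3.785 L/gal = 571,535 L.
(b) Alkalinity to add: (122 − 49) = 73 mg/L as CaCO₃ × 571,535 L = 41,720 g as CaCO₃.
(b) Equivalents: 41,720 g ÷ 50 g/eq = 834.4 eq.
(b) Each mole of Na₂CO₃ supplies 2 eq, so 834.4 / 2 = 417.2 mol.
(b) Mass: 417.2 mol × 106 g/mol = 44,230 g.

(a) 58.6 kg; (b) 44.2 kg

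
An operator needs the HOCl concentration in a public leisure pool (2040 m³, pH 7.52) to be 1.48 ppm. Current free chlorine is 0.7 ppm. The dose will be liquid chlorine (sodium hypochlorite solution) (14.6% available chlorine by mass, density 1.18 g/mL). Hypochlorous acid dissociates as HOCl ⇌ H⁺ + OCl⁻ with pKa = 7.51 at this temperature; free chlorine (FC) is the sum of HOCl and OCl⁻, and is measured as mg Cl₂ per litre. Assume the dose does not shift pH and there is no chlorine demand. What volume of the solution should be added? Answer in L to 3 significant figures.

Volume: 2040 m³ = 2,040,000 L.
[OCl⁻]/[HOCl] = 10^(pH − pKa) = 10^(7.52 − 7.51) = 1.023; fraction as HOCl = 1/(1 + 1.023) = 0.4942.
Free chlorine required for 1.48 ppm HOCl: 1.48 / 0.4942 = 2.994 ppm.
FC to add: 2.994 − 0.7 = 2.294 mg/L as Cl₂.
Cl₂ equivalent: 2.294 mg/L × 2,040,000 L = 4681 g.
Product at 14.6% available Cl: 4681 / 0.146 = 32,060 g.
Volume: 32,060 g ÷ 1.18 g/mL = 27,170 mL.

27.2 L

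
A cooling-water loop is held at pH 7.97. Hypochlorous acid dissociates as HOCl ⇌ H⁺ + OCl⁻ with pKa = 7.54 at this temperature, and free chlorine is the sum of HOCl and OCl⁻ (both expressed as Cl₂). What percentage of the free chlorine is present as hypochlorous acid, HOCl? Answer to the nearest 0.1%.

27.1%

[OCl⁻]/[HOCl] = 10^(pH − pKa) = 10^(7.97 − 7.54) = 10^0.43 = 2.692.
Fraction as HOCl = 1 / (1 + 2.692) = 0.2709.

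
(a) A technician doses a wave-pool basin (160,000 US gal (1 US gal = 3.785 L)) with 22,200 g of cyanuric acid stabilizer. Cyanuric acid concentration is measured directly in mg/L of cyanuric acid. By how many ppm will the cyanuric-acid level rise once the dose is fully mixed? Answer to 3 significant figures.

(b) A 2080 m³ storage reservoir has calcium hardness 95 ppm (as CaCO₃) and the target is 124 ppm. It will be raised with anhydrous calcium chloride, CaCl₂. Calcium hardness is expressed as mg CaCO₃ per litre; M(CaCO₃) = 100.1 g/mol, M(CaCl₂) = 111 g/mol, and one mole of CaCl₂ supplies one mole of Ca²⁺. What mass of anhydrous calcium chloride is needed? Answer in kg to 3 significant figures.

(a) 36.7 ppm; (b) 66.9 kg

(a) Volume: 160,000 US gal × 3.785 L/gal = 605,600 L.
(a) Rise: 22,200 g / 605,600 L × 1000 = 36.66 mg/L.

(b) Volume: 2080 m³ = 2,080,000 L.
(b) Hardness to add: (124 − 95) = 29 mg/L as CaCO₃ × 2,080,000 L = 60,320 g as CaCO₃.
(b) Moles of Ca²⁺ (1 mol Ca²⁺ ≡ 1 mol CaCO₃): 60,320 / 100.1 g/mol = 602.6 mol.
(b) Mass of CaCl₂: 602.6 × 111 = 66,890 g.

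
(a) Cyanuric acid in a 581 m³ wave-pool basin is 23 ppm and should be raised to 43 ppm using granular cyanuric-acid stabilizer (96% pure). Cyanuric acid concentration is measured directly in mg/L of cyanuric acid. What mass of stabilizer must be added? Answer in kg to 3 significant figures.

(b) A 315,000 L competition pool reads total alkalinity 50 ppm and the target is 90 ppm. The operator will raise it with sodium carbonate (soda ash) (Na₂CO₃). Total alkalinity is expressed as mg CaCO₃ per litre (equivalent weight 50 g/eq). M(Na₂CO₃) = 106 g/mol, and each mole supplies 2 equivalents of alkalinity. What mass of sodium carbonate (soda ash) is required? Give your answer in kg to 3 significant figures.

(a) Volume: 581 m³ = 581,000 L.
(a) CYA to add: (43 − 23) = 20 mg/L × 581,000 L = 11,620 g cyanuric acid.
(a) At 96% purity: 11,620 / 0.96 = 12,100 g product.

(b) Alkalinity to add: (90 − 50) = 40 mg/L as CaCO₃ × 315,000 L = 12,600 g as CaCO₃.
(b) Equivalents: 12,600 g ÷ 50 g/eq = 252 eq.
(b) Each mole of Na₂CO₃ supplies 2 eq, so 252 / 2 = 126 mol.
(b) Mass: 126 mol × 106 g/mol = 13,360 g.

(a) 12.1 kg; (b) 13.4 kg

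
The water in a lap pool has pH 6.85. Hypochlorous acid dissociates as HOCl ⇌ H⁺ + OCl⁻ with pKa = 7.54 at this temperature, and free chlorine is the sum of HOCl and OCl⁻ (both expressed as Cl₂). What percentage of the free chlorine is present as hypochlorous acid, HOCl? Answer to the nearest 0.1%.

83.0%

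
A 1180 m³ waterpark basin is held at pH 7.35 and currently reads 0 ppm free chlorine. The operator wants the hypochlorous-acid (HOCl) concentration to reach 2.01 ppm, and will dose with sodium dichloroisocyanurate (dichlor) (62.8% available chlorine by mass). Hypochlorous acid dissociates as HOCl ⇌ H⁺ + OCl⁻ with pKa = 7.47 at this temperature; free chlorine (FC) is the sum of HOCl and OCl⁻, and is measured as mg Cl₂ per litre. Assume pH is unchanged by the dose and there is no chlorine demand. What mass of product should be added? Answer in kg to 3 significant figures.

6.64 kg

Volume: 1180 m³ = 1,180,000 L.
[OCl⁻]/[HOCl] = 10^(pH − pKa) = 10^(7.35 − 7.47) = 0.7586; fraction as HOCl = 1/(1 + 0.7586) = 0.5686.
Free chlorine required for 2.01 ppm HOCl: 2.01 / 0.5686 = 3.535 ppm.
FC to add: 3.535 − 0 = 3.535 mg/L as Cl₂.
Cl₂ equivalent: 3.535 mg/L × 1,180,000 L = 4171 g.
Product at 62.8% available Cl: 4171 / 0.628 = 6642 g.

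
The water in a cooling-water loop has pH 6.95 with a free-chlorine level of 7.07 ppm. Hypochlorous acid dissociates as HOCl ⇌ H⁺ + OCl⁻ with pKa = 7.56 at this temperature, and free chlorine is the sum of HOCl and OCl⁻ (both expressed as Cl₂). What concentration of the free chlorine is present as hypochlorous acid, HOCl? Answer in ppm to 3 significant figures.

5.68 ppm

[OCl⁻]/[HOCl] = 10^(pH − pKa) = 10^(6.95 − 7.56) = 10^-0.61 = 0.2455.
Fraction as HOCl = 1 / (1 + 0.2455) = 0.8029.
HOCl = 0.8029 × 7.07 ppm = 5.677 ppm.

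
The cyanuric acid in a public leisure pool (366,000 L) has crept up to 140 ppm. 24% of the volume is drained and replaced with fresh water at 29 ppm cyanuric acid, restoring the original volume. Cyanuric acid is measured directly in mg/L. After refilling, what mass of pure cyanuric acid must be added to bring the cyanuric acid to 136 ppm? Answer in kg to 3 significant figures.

After draining 24% and refilling: 140 × 0.76 + 29 × 0.24 = 113.36 ppm.
Deficit to target: 136 − 113.36 = 22.64 mg/L.
Mass: 22.64 mg/L × 366,000 L = 8286 g cyanuric acid.

8.29 kg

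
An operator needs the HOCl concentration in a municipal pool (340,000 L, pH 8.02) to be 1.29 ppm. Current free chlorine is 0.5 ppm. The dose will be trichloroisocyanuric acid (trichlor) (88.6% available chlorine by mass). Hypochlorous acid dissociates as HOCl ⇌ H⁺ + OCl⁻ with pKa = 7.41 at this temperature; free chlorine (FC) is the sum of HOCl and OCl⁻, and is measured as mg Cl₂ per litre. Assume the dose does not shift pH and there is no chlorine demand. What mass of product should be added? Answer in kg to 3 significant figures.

[OCl⁻]/[HOCl] = 10^(pH − pKa) = 10^(8.02 − 7.41) = 4.074; fraction as HOCl = 1/(1 + 4.074) = 0.1971.
Free chlorine required for 1.29 ppm HOCl: 1.29 / 0.1971 = 6.545 ppm.
FC to add: 6.545 − 0.5 = 6.045 mg/L as Cl₂.
Cl₂ equivalent: 6.045 mg/L × 340,000 L = 2055 g.
Product at 88.6% available Cl: 2055 / 0.886 = 2320 g.

2.32 kg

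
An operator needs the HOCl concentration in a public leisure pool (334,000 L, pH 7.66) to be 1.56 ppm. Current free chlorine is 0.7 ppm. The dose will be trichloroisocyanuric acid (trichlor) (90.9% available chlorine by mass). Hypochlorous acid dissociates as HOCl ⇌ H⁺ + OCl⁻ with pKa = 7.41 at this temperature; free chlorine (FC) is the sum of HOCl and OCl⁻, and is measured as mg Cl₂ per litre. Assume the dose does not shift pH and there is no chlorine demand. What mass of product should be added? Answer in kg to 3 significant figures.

1.34 kg

[OCl⁻]/[HOCl] = 10^(pH − pKa) = 10^(7.66 − 7.41) = 1.778; fraction as HOCl = 1/(1 + 1.778) = 0.3599.
Free chlorine required for 1.56 ppm HOCl: 1.56 / 0.3599 = 4.334 ppm.
FC to add: 4.334 − 0.7 = 3.634 mg/L as Cl₂.
Cl₂ equivalent: 3.634 mg/L × 334,000 L = 1214 g.
Product at 90.9% available Cl: 1214 / 0.909 = 1335 g.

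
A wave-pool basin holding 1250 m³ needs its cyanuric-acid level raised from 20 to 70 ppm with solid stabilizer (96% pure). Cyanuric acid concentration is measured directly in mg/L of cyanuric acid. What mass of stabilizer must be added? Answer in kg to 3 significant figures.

65.1 kg

Volume: 1250 m³ = 1,250,000 L.
CYA to add: (70 − 20) = 50 mg/L × 1,250,000 L = 62,500 g cyanuric acid.
At 96% purity: 62,500 / 0.96 = 65,100 g product.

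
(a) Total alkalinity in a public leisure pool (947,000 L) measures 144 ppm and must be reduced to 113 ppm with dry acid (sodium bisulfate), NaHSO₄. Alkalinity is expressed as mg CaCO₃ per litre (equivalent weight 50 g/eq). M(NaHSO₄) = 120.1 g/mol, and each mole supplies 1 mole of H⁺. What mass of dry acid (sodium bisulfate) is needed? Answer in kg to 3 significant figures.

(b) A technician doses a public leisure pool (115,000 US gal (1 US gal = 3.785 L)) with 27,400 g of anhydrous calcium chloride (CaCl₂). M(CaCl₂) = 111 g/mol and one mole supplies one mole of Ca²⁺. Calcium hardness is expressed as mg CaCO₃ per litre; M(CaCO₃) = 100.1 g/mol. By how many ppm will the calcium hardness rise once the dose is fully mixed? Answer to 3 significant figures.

(a) 70.5 kg; (b) 56.8 ppm

(a) Alkalinity to neutralize: (144 − 113) = 31 mg/L as CaCO₃ × 947,000 L = 29,360 g as CaCO₃.
(a) Equivalents of H⁺ required: 29,360 ÷ 50 g/eq = 587.1 eq = 587.1 mol NaHSO₄.
(a) Mass of NaHSO₄: 587.1 × 120.1 = 70,520 g.

(b) Volume: 115,000 US gal × 3.785 L/gal = 435,275 L.
(b) Moles of Ca²⁺: 27,400 g ÷ 111 g/mol = 246.8 mol.
(b) As CaCO₃: 246.8 mol × 100.1 g/mol = 24,710 g.
(b) Rise: 24,710 g / 435,275 L × 1000 = 56.77 mg/L.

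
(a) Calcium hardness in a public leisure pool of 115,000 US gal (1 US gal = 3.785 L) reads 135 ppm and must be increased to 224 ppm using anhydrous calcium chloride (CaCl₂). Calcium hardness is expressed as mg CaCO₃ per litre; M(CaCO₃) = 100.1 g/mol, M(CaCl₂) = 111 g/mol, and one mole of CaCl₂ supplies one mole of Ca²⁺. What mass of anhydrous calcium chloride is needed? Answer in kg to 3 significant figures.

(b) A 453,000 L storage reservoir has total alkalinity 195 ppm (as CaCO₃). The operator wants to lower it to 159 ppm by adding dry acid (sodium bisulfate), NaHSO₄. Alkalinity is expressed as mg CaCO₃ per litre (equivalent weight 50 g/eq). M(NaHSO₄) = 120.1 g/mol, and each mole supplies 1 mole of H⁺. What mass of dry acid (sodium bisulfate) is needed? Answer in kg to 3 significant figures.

(a) Volume: 115,000 US gal × 3.785 L/gal = 435,275 L.
(a) Hardness to add: (224 − 135) = 89 mg/L as CaCO₃ × 435,275 L = 38,740 g as CaCO₃.
(a) Moles of Ca²⁺ (1 mol Ca²⁺ ≡ 1 mol CaCO₃): 38,740 / 100.1 g/mol = 387 mol.
(a) Mass of CaCl₂: 387 × 111 = 42,960 g.

(b) Alkalinity to neutralize: (195 − 159) = 36 mg/L as CaCO₃ × 453,000 L = 16,310 g as CaCO₃.
(b) Equivalents of H⁺ required: 16,310 ÷ 50 g/eq = 326.2 eq = 326.2 mol NaHSO₄.
(b) Mass of NaHSO₄: 326.2 × 120.1 = 39,170 g.

(a) 43.0 kg; (b) 39.2 kg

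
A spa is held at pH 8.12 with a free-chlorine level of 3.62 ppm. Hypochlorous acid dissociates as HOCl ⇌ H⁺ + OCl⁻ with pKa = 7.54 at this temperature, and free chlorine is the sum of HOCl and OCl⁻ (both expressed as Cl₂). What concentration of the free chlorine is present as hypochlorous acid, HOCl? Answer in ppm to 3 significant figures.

0.754 ppm

[OCl⁻]/[HOCl] = 10^(pH − pKa) = 10^(8.12 − 7.54) = 10^0.58 = 3.802.
Fraction as HOCl = 1 / (1 + 3.802) = 0.2083.
HOCl = 0.2083 × 3.62 ppm = 0.7539 ppm.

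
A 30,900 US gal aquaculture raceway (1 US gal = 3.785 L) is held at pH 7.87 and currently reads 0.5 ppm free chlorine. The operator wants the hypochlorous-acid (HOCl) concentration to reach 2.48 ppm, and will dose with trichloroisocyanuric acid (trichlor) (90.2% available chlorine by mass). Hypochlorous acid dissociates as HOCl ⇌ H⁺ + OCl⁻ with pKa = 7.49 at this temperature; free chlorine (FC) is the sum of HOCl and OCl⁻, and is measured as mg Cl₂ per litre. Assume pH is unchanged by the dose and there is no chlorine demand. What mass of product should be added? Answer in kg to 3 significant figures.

1.03 kg

Volume: 30,900 US gal × 3.785 L/gal = 116,956 L.
[OCl⁻]/[HOCl] = 10^(pH − pKa) = 10^(7.87 − 7.49) = 2.399; fraction as HOCl = 1/(1 + 2.399) = 0.2942.
Free chlorine required for 2.48 ppm HOCl: 2.48 / 0.2942 = 8.429 ppm.
FC to add: 8.429 − 0.5 = 7.929 mg/L as Cl₂.
Cl₂ equivalent: 7.929 mg/L × 116,956 L = 927.4 g.
Product at 90.2% available Cl: 927.4 / 0.902 = 1028 g.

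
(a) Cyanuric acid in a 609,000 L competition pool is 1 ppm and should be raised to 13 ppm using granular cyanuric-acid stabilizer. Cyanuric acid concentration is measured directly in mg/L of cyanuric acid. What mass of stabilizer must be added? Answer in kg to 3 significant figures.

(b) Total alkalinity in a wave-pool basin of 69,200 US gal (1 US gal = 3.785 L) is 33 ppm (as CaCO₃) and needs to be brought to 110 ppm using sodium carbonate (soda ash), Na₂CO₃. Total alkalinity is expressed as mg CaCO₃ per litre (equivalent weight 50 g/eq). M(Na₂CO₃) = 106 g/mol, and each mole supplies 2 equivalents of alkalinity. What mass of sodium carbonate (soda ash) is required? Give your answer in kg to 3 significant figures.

(a) 7.31 kg; (b) 21.4 kg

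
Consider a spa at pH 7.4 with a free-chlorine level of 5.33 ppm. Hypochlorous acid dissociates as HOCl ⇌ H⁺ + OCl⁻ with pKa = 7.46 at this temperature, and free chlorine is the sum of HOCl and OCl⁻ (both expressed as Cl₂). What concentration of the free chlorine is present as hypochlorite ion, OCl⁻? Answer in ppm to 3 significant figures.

2.48 ppm

[OCl⁻]/[HOCl] = 10^(pH − pKa) = 10^(7.4 − 7.46) = 10^-0.06 = 0.871.
Fraction as HOCl = 1 / (1 + 0.871) = 0.5345.
OCl⁻ = (1 − 0.5345) × 5.33 ppm = 2.481 ppm.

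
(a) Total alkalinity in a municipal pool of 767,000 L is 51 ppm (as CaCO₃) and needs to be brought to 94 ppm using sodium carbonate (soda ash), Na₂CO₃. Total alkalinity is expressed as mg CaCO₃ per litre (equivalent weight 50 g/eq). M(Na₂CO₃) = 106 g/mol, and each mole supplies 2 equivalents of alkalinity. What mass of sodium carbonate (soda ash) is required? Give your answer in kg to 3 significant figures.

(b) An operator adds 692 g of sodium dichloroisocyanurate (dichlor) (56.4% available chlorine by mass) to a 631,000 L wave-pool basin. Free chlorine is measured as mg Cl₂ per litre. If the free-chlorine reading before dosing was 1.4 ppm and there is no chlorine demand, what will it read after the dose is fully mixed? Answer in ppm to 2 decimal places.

(a) 35.0 kg; (b) 2.02 ppm

(a) Alkalinity to add: (94 − 51) = 43 mg/L as CaCO₃ × 767,000 L = 32,980 g as CaCO₃.
(a) Equivalents: 32,980 g ÷ 50 g/eq = 659.6 eq.
(a) Each mole of Na₂CO₃ supplies 2 eq, so 659.6 / 2 = 329.8 mol.
(a) Mass: 329.8 mol × 106 g/mol = 34,960 g.

(b) Available chlorine delivered: 692 g × 0.564 = 390.3 g as Cl₂.
(b) Concentration rise: 390.3 g / 631,000 L = 0.6185 mg/L = 0.62 ppm.
(b) Final FC: 1.4 + 0.62 = 2.02 ppm.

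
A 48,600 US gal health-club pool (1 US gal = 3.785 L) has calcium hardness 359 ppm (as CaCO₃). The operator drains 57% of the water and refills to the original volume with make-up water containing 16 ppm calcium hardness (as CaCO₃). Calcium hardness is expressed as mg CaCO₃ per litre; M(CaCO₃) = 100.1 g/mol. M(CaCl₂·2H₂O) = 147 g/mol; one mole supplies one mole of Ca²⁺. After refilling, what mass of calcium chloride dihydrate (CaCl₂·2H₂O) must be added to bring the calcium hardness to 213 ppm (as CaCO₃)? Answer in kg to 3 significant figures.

13.4 kg

Volume: 48,600 US gal × 3.785 L/gal = 183,951 L.
After draining 57% and refilling: 359 × 0.43 + 16 × 0.57 = 163.49 ppm.
Deficit to target: 213 − 163.49 = 49.51 mg/L.
As CaCO₃: 49.51 mg/L × 183,951 L = 9107 g; ÷ 100.1 = 90.98 mol Ca²⁺.
Mass: 90.98 × 147 = 13,370 g.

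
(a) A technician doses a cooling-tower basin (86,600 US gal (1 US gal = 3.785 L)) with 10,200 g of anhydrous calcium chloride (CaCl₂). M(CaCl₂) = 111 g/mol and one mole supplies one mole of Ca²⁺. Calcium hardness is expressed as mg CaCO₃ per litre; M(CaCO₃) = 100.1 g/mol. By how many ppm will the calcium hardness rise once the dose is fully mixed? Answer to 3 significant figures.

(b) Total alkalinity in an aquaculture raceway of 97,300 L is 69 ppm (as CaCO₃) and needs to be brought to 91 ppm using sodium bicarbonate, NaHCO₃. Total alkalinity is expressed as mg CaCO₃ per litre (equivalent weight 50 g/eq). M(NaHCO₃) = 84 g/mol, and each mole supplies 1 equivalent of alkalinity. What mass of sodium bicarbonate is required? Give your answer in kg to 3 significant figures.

(a) Volume: 86,600 US gal × 3.785 L/gal = 327,781 L.
(a) Moles of Ca²⁺: 10,200 g ÷ 111 g/mol = 91.89 mol.
(a) As CaCO₃: 91.89 mol × 100.1 g/mol = 9198 g.
(a) Rise: 9198 g / 327,781 L × 1000 = 28.06 mg/L.

(b) Alkalinity to add: (91 − 69) = 22 mg/L as CaCO₃ × 97,300 L = 2141 g as CaCO₃.
(b) Equivalents: 2141 g ÷ 50 g/eq = 42.81 eq.
(b) NaHCO₃ supplies 1 eq per mole → 42.81 mol.
(b) Mass: 42.81 mol × 84 g/mol = 3596 g.

(a) 28.1 ppm; (b) 3.60 kg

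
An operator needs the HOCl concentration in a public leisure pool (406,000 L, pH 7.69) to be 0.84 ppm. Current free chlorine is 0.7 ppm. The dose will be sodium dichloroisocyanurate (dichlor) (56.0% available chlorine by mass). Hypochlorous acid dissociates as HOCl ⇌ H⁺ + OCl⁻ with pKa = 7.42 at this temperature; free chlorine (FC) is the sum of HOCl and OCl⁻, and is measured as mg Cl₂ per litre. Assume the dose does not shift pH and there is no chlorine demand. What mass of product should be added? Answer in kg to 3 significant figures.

1.24 kg

[OCl⁻]/[HOCl] = 10^(pH − pKa) = 10^(7.69 − 7.42) = 1.862; fraction as HOCl = 1/(1 + 1.862) = 0.3494.
Free chlorine required for 0.84 ppm HOCl: 0.84 / 0.3494 = 2.404 ppm.
FC to add: 2.404 − 0.7 = 1.704 mg/L as Cl₂.
Cl₂ equivalent: 1.704 mg/L × 406,000 L = 691.9 g.
Product at 56.0% available Cl: 691.9 / 0.56 = 1236 g.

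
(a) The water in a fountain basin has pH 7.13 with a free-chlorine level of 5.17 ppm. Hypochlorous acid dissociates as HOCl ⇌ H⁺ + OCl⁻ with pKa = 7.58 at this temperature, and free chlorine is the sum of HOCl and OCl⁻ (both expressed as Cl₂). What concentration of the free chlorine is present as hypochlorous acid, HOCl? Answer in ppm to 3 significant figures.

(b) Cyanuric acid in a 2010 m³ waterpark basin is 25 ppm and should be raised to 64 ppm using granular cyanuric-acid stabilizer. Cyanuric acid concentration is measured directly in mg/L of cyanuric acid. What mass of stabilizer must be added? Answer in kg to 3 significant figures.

(a) 3.82 ppm; (b) 78.4 kg

(a) [OCl⁻]/[HOCl] = 10^(pH − pKa) = 10^(7.13 − 7.58) = 10^-0.45 = 0.3548.
(a) Fraction as HOCl = 1 / (1 + 0.3548) = 0.7381.
(a) HOCl = 0.7381 × 5.17 ppm = 3.816 ppm.

(b) Volume: 2010 m³ = 2,010,000 L.
(b) CYA to add: (64 − 25) = 39 mg/L × 2,010,000 L = 78,390 g cyanuric acid.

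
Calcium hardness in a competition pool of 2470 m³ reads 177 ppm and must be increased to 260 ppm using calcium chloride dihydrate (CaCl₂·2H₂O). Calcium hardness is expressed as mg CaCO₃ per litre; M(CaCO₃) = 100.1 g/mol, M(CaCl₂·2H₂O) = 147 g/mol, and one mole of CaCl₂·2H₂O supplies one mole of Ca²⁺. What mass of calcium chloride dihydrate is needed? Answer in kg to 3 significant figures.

Volume: 2470 m³ = 2,470,000 L.
Hardness to add: (260 − 177) = 83 mg/L as CaCO₃ × 2,470,000 L = 205,000 g as CaCO₃.
Moles of Ca²⁺ (1 mol Ca²⁺ ≡ 1 mol CaCO₃): 205,000 / 100.1 g/mol = 2048 mol.
Mass of CaCl₂·2H₂O: 2048 × 147 = 301,100 g.

301 kg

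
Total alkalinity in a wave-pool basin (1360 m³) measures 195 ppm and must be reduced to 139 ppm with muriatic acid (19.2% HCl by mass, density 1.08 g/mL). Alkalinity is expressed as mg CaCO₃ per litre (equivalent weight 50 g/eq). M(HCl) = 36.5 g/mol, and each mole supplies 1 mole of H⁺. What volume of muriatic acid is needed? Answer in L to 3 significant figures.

268 L

Volume: 1360 m³ = 1,360,000 L.
Alkalinity to neutralize: (195 − 139) = 56 mg/L as CaCO₃ × 1,360,000 L = 76,160 g as CaCO₃.
Equivalents of H⁺ required: 76,160 ÷ 50 g/eq = 1523 eq = 1523 mol HCl.
Mass of HCl: 1523 × 36.5 = 55,600 g.
Mass of 19.2% solution: 55,600 / 0.192 = 289,600 g.
Volume: 289,600 g ÷ 1.08 g/mL = 268,100 mL.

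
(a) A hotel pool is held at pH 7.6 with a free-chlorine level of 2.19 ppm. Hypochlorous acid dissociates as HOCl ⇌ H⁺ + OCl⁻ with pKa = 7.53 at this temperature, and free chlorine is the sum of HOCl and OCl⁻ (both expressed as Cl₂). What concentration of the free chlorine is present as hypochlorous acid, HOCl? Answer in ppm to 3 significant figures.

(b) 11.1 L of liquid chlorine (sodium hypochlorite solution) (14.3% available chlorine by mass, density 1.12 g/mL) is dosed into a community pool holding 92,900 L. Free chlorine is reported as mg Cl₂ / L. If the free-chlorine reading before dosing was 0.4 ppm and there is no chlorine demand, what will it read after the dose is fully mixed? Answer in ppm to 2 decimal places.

(a) 1.01 ppm; (b) 19.54 ppm

(a) [OCl⁻]/[HOCl] = 10^(pH − pKa) = 10^(7.6 − 7.53) = 10^0.07 = 1.175.
(a) Fraction as HOCl = 1 / (1 + 1.175) = 0.4598.
(a) HOCl = 0.4598 × 2.19 ppm = 1.007 ppm.

(b) Mass of solution: 11.1 L × 1000 mL/L × 1.12 g/mL = 12,430 g.
(b) Available chlorine delivered: 12,430 g × 0.143 = 1778 g as Cl₂.
(b) Concentration rise: 1778 g / 92,900 L = 19.14 mg/L = 19.14 ppm.
(b) Final FC: 0.4 + 19.14 = 19.54 ppm.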